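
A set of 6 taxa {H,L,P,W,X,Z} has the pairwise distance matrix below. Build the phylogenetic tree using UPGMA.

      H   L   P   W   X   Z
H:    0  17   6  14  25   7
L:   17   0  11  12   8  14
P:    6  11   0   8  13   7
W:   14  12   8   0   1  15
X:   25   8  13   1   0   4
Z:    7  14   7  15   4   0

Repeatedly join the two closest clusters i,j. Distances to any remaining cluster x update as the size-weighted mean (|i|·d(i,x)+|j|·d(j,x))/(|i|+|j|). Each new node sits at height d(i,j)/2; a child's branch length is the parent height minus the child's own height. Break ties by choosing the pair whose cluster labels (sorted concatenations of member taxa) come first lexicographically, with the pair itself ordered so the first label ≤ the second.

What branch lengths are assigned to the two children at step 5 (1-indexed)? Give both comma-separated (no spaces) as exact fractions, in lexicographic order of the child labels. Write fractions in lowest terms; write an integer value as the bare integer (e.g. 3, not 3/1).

29/9,31/18

iteration 1: select W,X (d=1); attach at lengths (1/2, 1/2); label the merged cluster WX
  updated: d(H,WX)=39/2, d(L,WX)=10, d(P,WX)=21/2, d(WX,Z)=19/2
iteration 2: select H,P (d=6); attach at lengths (3, 3); label the merged cluster HP
  updated: d(HP,L)=14, d(HP,WX)=15, d(HP,Z)=7
iteration 3: select HP,Z (d=7); attach at lengths (1/2, 7/2); label the merged cluster HPZ
  updated: d(HPZ,L)=14, d(HPZ,WX)=79/6
iteration 4: select L,WX (d=10); attach at lengths (5, 9/2); label the merged cluster LWX
  updated: d(HPZ,LWX)=121/9
iteration 5: select HPZ,LWX (d=121/9); attach at lengths (29/9, 31/18); label the merged cluster HLPWXZ
final tree: (((H:3,P:3):1/2,Z:7/2):29/9,(L:5,(W:1/2,X:1/2):9/2):31/18)
total length: 229/9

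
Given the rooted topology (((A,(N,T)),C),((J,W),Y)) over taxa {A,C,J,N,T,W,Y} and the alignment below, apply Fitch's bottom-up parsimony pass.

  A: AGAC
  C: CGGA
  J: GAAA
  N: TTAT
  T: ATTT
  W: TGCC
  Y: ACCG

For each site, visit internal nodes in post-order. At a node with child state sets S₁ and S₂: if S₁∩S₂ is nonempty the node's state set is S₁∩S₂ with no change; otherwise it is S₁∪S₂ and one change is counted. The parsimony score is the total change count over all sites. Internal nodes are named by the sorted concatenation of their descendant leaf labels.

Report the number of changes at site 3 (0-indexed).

4

[col 0] NT: children N:{T}, T:{A} ∪→ {A,T}; cost 1
[col 0] ANT: children A:{A}, NT:{A,T} ∩→ {A}; cost 0
[col 0] ACNT: children ANT:{A}, C:{C} ∪→ {A,C}; cost 1
[col 0] JW: children J:{G}, W:{T} ∪→ {G,T}; cost 1
[col 0] JWY: children JW:{G,T}, Y:{A} ∪→ {A,G,T}; cost 1
[col 0] ACJNTWY: children ACNT:{A,C}, JWY:{A,G,T} ∩→ {A}; cost 0
[col 1] NT: children N:{T}, T:{T} ∩→ {T}; cost 0
[col 1] ANT: children A:{G}, NT:{T} ∪→ {G,T}; cost 1
[col 1] ACNT: children ANT:{G,T}, C:{G} ∩→ {G}; cost 0
[col 1] JW: children J:{A}, W:{G} ∪→ {A,G}; cost 1
[col 1] JWY: children JW:{A,G}, Y:{C} ∪→ {A,C,G}; cost 1
[col 1] ACJNTWY: children ACNT:{G}, JWY:{A,C,G} ∩→ {G}; cost 0
[col 2] NT: children N:{A}, T:{T} ∪→ {A,T}; cost 1
[col 2] ANT: children A:{A}, NT:{A,T} ∩→ {A}; cost 0
[col 2] ACNT: children ANT:{A}, C:{G} ∪→ {A,G}; cost 1
[col 2] JW: children J:{A}, W:{C} ∪→ {A,C}; cost 1
[col 2] JWY: children JW:{A,C}, Y:{C} ∩→ {C}; cost 0
[col 2] ACJNTWY: children ACNT:{A,G}, JWY:{C} ∪→ {A,C,G}; cost 1
[col 3] NT: children N:{T}, T:{T} ∩→ {T}; cost 0
[col 3] ANT: children A:{C}, NT:{T} ∪→ {C,T}; cost 1
[col 3] ACNT: children ANT:{C,T}, C:{A} ∪→ {A,C,T}; cost 1
[col 3] JW: children J:{A}, W:{C} ∪→ {A,C}; cost 1
[col 3] JWY: children JW:{A,C}, Y:{G} ∪→ {A,C,G}; cost 1
[col 3] ACJNTWY: children ACNT:{A,C,T}, JWY:{A,C,G} ∩→ {A,C}; cost 0
per-site changes: [4, 3, 4, 4]; total = 15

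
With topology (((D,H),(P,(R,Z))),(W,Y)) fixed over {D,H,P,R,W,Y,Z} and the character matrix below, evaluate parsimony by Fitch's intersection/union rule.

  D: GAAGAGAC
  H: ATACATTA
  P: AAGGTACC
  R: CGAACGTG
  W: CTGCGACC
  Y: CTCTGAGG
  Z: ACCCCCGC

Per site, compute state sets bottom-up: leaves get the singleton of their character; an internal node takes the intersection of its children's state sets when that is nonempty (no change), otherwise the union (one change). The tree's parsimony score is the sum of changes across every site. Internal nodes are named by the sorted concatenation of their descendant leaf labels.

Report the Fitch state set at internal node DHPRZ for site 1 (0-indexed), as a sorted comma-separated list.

site 0, node DH: D={G} ∪ H={A} → {A,G} (+1)
site 0, node RZ: R={C} ∪ Z={A} → {A,C} (+1)
site 0, node PRZ: P={A} ∩ RZ={A,C} → {A} (+0)
site 0, node DHPRZ: DH={A,G} ∩ PRZ={A} → {A} (+0)
site 0, node WY: W={C} ∩ Y={C} → {C} (+0)
site 0, node DHPRWYZ: DHPRZ={A} ∪ WY={C} → {A,C} (+1)
site 1, node DH: D={A} ∪ H={T} → {A,T} (+1)
site 1, node RZ: R={G} ∪ Z={C} → {C,G} (+1)
site 1, node PRZ: P={A} ∪ RZ={C,G} → {A,C,G} (+1)
site 1, node DHPRZ: DH={A,T} ∩ PRZ={A,C,G} → {A} (+0)
site 1, node WY: W={T} ∩ Y={T} → {T} (+0)
site 1, node DHPRWYZ: DHPRZ={A} ∪ WY={T} → {A,T} (+1)
site 2, node DH: D={A} ∩ H={A} → {A} (+0)
site 2, node RZ: R={A} ∪ Z={C} → {A,C} (+1)
site 2, node PRZ: P={G} ∪ RZ={A,C} → {A,C,G} (+1)
site 2, node DHPRZ: DH={A} ∩ PRZ={A,C,G} → {A} (+0)
site 2, node WY: W={G} ∪ Y={C} → {C,G} (+1)
site 2, node DHPRWYZ: DHPRZ={A} ∪ WY={C,G} → {A,C,G} (+1)
site 3, node DH: D={G} ∪ H={C} → {C,G} (+1)
site 3, node RZ: R={A} ∪ Z={C} → {A,C} (+1)
site 3, node PRZ: P={G} ∪ RZ={A,C} → {A,C,G} (+1)
site 3, node DHPRZ: DH={C,G} ∩ PRZ={A,C,G} → {C,G} (+0)
site 3, node WY: W={C} ∪ Y={T} → {C,T} (+1)
site 3, node DHPRWYZ: DHPRZ={C,G} ∩ WY={C,T} → {C} (+0)
site 4, node DH: D={A} ∩ H={A} → {A} (+0)
site 4, node RZ: R={C} ∩ Z={C} → {C} (+0)
site 4, node PRZ: P={T} ∪ RZ={C} → {C,T} (+1)
site 4, node DHPRZ: DH={A} ∪ PRZ={C,T} → {A,C,T} (+1)
site 4, node WY: W={G} ∩ Y={G} → {G} (+0)
site 4, node DHPRWYZ: DHPRZ={A,C,T} ∪ WY={G} → {A,C,G,T} (+1)
site 5, node DH: D={G} ∪ H={T} → {G,T} (+1)
site 5, node RZ: R={G} ∪ Z={C} → {C,G} (+1)
site 5, node PRZ: P={A} ∪ RZ={C,G} → {A,C,G} (+1)
site 5, node DHPRZ: DH={G,T} ∩ PRZ={A,C,G} → {G} (+0)
site 5, node WY: W={A} ∩ Y={A} → {A} (+0)
site 5, node DHPRWYZ: DHPRZ={G} ∪ WY={A} → {A,G} (+1)
site 6, node DH: D={A} ∪ H={T} → {A,T} (+1)
site 6, node RZ: R={T} ∪ Z={G} → {G,T} (+1)
site 6, node PRZ: P={C} ∪ RZ={G,T} → {C,G,T} (+1)
site 6, node DHPRZ: DH={A,T} ∩ PRZ={C,G,T} → {T} (+0)
site 6, node WY: W={C} ∪ Y={G} → {C,G} (+1)
site 6, node DHPRWYZ: DHPRZ={T} ∪ WY={C,G} → {C,G,T} (+1)
site 7, node DH: D={C} ∪ H={A} → {A,C} (+1)
site 7, node RZ: R={G} ∪ Z={C} → {C,G} (+1)
site 7, node PRZ: P={C} ∩ RZ={C,G} → {C} (+0)
site 7, node DHPRZ: DH={A,C} ∩ PRZ={C} → {C} (+0)
site 7, node WY: W={C} ∪ Y={G} → {C,G} (+1)
site 7, node DHPRWYZ: DHPRZ={C} ∩ WY={C,G} → {C} (+0)
per-site changes: [3, 4, 4, 4, 3, 4, 5, 3]; total = 30

A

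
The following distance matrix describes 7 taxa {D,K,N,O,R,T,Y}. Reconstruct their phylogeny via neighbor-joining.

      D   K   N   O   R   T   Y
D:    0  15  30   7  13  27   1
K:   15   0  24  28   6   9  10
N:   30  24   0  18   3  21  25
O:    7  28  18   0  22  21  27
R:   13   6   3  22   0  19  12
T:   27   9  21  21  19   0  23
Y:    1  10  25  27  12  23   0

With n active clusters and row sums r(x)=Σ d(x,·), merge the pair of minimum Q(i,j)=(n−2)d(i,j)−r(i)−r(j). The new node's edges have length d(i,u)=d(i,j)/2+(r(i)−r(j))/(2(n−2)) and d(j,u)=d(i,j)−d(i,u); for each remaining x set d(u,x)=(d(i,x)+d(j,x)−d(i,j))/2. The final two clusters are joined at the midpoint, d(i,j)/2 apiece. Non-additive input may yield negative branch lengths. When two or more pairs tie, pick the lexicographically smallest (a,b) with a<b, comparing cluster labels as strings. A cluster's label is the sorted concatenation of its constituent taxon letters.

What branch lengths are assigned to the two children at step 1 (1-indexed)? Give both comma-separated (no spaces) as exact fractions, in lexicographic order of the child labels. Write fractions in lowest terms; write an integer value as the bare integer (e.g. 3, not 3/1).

iteration 1: select D,Y (d=1, Q=-186); attach at lengths (0, 1); label the merged cluster DY
  updated: d(DY,K)=12, d(DY,N)=27, d(DY,O)=33/2, d(DY,R)=12, d(DY,T)=49/2
iteration 2: select N,R (d=3, Q=-143); attach at lengths (43/8, -19/8); label the merged cluster NR
  updated: d(DY,NR)=18, d(K,NR)=27/2, d(NR,O)=37/2, d(NR,T)=37/2
iteration 3: select K,T (d=9, Q=-217/2); attach at lengths (11/4, 25/4); label the merged cluster KT
  updated: d(DY,KT)=55/4, d(KT,NR)=23/2, d(KT,O)=20
iteration 4: select DY,O (d=33/2, Q=-281/4); attach at lengths (105/16, 159/16); label the merged cluster DOY
  updated: d(DOY,KT)=69/8, d(DOY,NR)=10
iteration 5: select DOY,KT (d=69/8, Q=-241/8); attach at lengths (57/16, 81/16); label the merged cluster DKOTY
  updated: d(DKOTY,NR)=103/16
iteration 6: select DKOTY,NR (d=103/16); attach at lengths (103/32, 103/32); label the merged cluster DKNORTY
final tree: ((((D:0,Y:1):105/16,O:159/16):57/16,(K:11/4,T:25/4):81/16):103/32,(N:43/8,R:-19/8):103/32)
total length: 713/16

0,1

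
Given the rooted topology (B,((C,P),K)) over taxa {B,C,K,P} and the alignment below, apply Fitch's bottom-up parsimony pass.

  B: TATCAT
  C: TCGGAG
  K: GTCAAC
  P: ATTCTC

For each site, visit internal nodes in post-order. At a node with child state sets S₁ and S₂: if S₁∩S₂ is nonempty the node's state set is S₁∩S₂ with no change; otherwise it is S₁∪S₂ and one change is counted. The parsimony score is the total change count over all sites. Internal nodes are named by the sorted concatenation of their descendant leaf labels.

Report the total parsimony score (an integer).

CP@0: {T} ∪ {A} = {A,T} (union, +1)
CKP@0: {A,T} ∪ {G} = {A,G,T} (union, +1)
BCKP@0: {T} ∩ {A,G,T} = {T} (intersection, +0)
CP@1: {C} ∪ {T} = {C,T} (union, +1)
CKP@1: {C,T} ∩ {T} = {T} (intersection, +0)
BCKP@1: {A} ∪ {T} = {A,T} (union, +1)
CP@2: {G} ∪ {T} = {G,T} (union, +1)
CKP@2: {G,T} ∪ {C} = {C,G,T} (union, +1)
BCKP@2: {T} ∩ {C,G,T} = {T} (intersection, +0)
CP@3: {G} ∪ {C} = {C,G} (union, +1)
CKP@3: {C,G} ∪ {A} = {A,C,G} (union, +1)
BCKP@3: {C} ∩ {A,C,G} = {C} (intersection, +0)
CP@4: {A} ∪ {T} = {A,T} (union, +1)
CKP@4: {A,T} ∩ {A} = {A} (intersection, +0)
BCKP@4: {A} ∩ {A} = {A} (intersection, +0)
CP@5: {G} ∪ {C} = {C,G} (union, +1)
CKP@5: {C,G} ∩ {C} = {C} (intersection, +0)
BCKP@5: {T} ∪ {C} = {C,T} (union, +1)
per-site changes: [2, 2, 2, 2, 1, 2]; total = 11

11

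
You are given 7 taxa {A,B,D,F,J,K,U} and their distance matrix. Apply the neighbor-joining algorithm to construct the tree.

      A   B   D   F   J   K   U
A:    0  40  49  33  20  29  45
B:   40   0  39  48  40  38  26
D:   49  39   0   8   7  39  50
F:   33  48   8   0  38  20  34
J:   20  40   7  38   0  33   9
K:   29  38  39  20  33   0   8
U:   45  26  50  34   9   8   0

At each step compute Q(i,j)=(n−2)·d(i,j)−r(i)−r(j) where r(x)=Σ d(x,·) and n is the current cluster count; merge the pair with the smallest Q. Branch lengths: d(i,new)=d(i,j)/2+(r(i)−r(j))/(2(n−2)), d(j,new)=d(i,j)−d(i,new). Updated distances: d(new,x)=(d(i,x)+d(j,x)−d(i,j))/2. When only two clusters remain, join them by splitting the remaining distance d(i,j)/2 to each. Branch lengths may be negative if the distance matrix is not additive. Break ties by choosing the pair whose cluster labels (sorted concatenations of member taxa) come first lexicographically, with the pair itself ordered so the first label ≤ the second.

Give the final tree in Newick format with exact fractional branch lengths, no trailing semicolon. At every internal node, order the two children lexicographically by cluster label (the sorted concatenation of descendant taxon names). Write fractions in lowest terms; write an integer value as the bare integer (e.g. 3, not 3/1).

(((A:133/8,J:27/8):53/16,(B:503/24,(K:79/16,U:49/16):169/24):83/16):231/32,(D:51/10,F:29/10):231/32)

step 1: merge (D,F) at d=8, Q=-333; branch lengths D→51/10, F→29/10; new cluster DF
  updated: d(A,DF)=37, d(B,DF)=79/2, d(DF,J)=37/2, d(DF,K)=51/2, d(DF,U)=38
step 2: merge (K,U) at d=8, Q=-455/2; branch lengths K→79/16, U→49/16; new cluster KU
  updated: d(A,KU)=33, d(B,KU)=28, d(DF,KU)=111/4, d(J,KU)=17
step 3: merge (B,KU) at d=28, Q=-677/4; branch lengths B→503/24, KU→169/24; new cluster BKU
  updated: d(A,BKU)=45/2, d(BKU,DF)=157/8, d(BKU,J)=29/2
step 4: merge (A,J) at d=20, Q=-185/2; branch lengths A→133/8, J→27/8; new cluster AJ
  updated: d(AJ,BKU)=17/2, d(AJ,DF)=71/4
step 5: merge (AJ,BKU) at d=17/2, Q=-367/8; branch lengths AJ→53/16, BKU→83/16; new cluster ABJKU
  updated: d(ABJKU,DF)=231/16
step 6: merge (ABJKU,DF) at d=231/16; branch lengths ABJKU→231/32, DF→231/32; new cluster ABDFJKU
final tree: (((A:133/8,J:27/8):53/16,(B:503/24,(K:79/16,U:49/16):169/24):83/16):231/32,(D:51/10,F:29/10):231/32)
total length: 1391/16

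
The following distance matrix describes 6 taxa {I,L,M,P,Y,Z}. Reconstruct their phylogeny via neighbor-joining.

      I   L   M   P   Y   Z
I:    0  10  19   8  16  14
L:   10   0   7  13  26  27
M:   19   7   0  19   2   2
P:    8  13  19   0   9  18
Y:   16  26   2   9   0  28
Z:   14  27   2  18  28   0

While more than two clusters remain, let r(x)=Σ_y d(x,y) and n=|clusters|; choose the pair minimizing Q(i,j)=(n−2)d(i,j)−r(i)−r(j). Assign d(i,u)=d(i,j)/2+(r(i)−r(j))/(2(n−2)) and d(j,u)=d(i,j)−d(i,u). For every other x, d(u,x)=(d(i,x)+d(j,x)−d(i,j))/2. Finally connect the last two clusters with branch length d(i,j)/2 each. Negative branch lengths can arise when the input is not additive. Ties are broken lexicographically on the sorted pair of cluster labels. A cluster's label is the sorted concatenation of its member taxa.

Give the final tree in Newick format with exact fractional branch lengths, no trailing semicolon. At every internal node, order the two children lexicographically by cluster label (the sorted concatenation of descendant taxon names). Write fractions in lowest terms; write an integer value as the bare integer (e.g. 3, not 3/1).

(((I:39/16,L:121/16):45/16,((M:-4,Z:6):20/3,Y:22/3):57/16):43/32,P:43/32)

step 1: merge (M,Z) at d=2, Q=-130; branch lengths M→-4, Z→6; new cluster MZ
  updated: d(I,MZ)=31/2, d(L,MZ)=16, d(MZ,P)=35/2, d(MZ,Y)=14
step 2: merge (MZ,Y) at d=14, Q=-86; branch lengths MZ→20/3, Y→22/3; new cluster MYZ
  updated: d(I,MYZ)=35/4, d(L,MYZ)=14, d(MYZ,P)=25/4
step 3: merge (I,L) at d=10, Q=-175/4; branch lengths I→39/16, L→121/16; new cluster IL
  updated: d(IL,MYZ)=51/8, d(IL,P)=11/2
step 4: merge (IL,MYZ) at d=51/8, Q=-145/8; branch lengths IL→45/16, MYZ→57/16; new cluster ILMYZ
  updated: d(ILMYZ,P)=43/16
step 5: merge (ILMYZ,P) at d=43/16; branch lengths ILMYZ→43/32, P→43/32; new cluster ILMPYZ
final tree: (((I:39/16,L:121/16):45/16,((M:-4,Z:6):20/3,Y:22/3):57/16):43/32,P:43/32)
total length: 561/16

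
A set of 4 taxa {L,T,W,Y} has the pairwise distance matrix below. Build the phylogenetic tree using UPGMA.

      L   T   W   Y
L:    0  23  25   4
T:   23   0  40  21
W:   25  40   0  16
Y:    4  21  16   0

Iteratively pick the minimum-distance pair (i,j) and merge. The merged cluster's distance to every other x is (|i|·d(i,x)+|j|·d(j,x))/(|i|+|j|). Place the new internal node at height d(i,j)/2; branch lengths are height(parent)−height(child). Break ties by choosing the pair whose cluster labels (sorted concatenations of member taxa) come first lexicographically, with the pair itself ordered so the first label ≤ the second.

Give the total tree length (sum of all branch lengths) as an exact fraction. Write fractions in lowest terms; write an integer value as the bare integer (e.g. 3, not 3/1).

iteration 1: select L,Y (d=4); attach at lengths (2, 2); label the merged cluster LY
  updated: d(LY,T)=22, d(LY,W)=41/2
iteration 2: select LY,W (d=41/2); attach at lengths (33/4, 41/4); label the merged cluster LWY
  updated: d(LWY,T)=28
iteration 3: select LWY,T (d=28); attach at lengths (15/4, 14); label the merged cluster LTWY
final tree: (((L:2,Y:2):33/4,W:41/4):15/4,T:14)
total length: 161/4

161/4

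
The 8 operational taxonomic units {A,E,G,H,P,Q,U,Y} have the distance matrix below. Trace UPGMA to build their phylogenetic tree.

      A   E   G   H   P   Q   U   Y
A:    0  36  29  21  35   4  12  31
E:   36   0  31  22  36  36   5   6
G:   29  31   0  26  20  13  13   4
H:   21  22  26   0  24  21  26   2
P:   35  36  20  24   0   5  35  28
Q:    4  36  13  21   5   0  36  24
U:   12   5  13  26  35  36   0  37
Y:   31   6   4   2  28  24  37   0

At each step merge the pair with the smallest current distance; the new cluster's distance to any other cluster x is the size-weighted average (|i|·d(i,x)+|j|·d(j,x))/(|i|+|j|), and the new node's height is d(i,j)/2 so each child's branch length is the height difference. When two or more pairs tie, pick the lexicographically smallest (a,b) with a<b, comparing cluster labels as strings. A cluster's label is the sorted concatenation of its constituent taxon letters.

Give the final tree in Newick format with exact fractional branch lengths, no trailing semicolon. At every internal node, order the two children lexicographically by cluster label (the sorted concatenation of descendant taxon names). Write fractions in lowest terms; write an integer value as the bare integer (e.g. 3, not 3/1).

(((A:2,Q:2):8,P:10):17/5,((E:5/2,U:5/2):35/4,(G:15/2,(H:1,Y:1):13/2):15/4):43/20)

1. join H+Y (d=2) ⇒ HY; edges |H|=1, |Y|=1
  updated: d(A,HY)=26, d(E,HY)=14, d(G,HY)=15, d(HY,P)=26, d(HY,Q)=45/2, d(HY,U)=63/2
2. join A+Q (d=4) ⇒ AQ; edges |A|=2, |Q|=2
  updated: d(AQ,E)=36, d(AQ,G)=21, d(AQ,HY)=97/4, d(AQ,P)=20, d(AQ,U)=24
3. join E+U (d=5) ⇒ EU; edges |E|=5/2, |U|=5/2
  updated: d(AQ,EU)=30, d(EU,G)=22, d(EU,HY)=91/4, d(EU,P)=71/2
4. join G+HY (d=15) ⇒ GHY; edges |G|=15/2, |HY|=13/2
  updated: d(AQ,GHY)=139/6, d(EU,GHY)=45/2, d(GHY,P)=24
5. join AQ+P (d=20) ⇒ APQ; edges |AQ|=8, |P|=10
  updated: d(APQ,EU)=191/6, d(APQ,GHY)=211/9
6. join EU+GHY (d=45/2) ⇒ EGHUY; edges |EU|=35/4, |GHY|=15/4
  updated: d(APQ,EGHUY)=134/5
7. join APQ+EGHUY (d=134/5) ⇒ AEGHPQUY; edges |APQ|=17/5, |EGHUY|=43/20
final tree: (((A:2,Q:2):8,P:10):17/5,((E:5/2,U:5/2):35/4,(G:15/2,(H:1,Y:1):13/2):15/4):43/20)
total length: 1221/20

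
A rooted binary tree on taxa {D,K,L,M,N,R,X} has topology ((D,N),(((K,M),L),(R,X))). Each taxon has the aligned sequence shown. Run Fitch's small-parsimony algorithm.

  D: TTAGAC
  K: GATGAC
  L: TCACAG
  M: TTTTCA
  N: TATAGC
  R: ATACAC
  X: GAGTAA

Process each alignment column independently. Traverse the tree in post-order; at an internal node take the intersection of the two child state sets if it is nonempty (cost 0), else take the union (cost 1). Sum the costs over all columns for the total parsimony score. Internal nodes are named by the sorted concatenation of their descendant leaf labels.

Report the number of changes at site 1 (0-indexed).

DN@0: {T} ∩ {T} = {T} (intersection, +0)
KM@0: {G} ∪ {T} = {G,T} (union, +1)
KLM@0: {G,T} ∩ {T} = {T} (intersection, +0)
RX@0: {A} ∪ {G} = {A,G} (union, +1)
KLMRX@0: {T} ∪ {A,G} = {A,G,T} (union, +1)
DKLMNRX@0: {T} ∩ {A,G,T} = {T} (intersection, +0)
DN@1: {T} ∪ {A} = {A,T} (union, +1)
KM@1: {A} ∪ {T} = {A,T} (union, +1)
KLM@1: {A,T} ∪ {C} = {A,C,T} (union, +1)
RX@1: {T} ∪ {A} = {A,T} (union, +1)
KLMRX@1: {A,C,T} ∩ {A,T} = {A,T} (intersection, +0)
DKLMNRX@1: {A,T} ∩ {A,T} = {A,T} (intersection, +0)
DN@2: {A} ∪ {T} = {A,T} (union, +1)
KM@2: {T} ∩ {T} = {T} (intersection, +0)
KLM@2: {T} ∪ {A} = {A,T} (union, +1)
RX@2: {A} ∪ {G} = {A,G} (union, +1)
KLMRX@2: {A,T} ∩ {A,G} = {A} (intersection, +0)
DKLMNRX@2: {A,T} ∩ {A} = {A} (intersection, +0)
DN@3: {G} ∪ {A} = {A,G} (union, +1)
KM@3: {G} ∪ {T} = {G,T} (union, +1)
KLM@3: {G,T} ∪ {C} = {C,G,T} (union, +1)
RX@3: {C} ∪ {T} = {C,T} (union, +1)
KLMRX@3: {C,G,T} ∩ {C,T} = {C,T} (intersection, +0)
DKLMNRX@3: {A,G} ∪ {C,T} = {A,C,G,T} (union, +1)
DN@4: {A} ∪ {G} = {A,G} (union, +1)
KM@4: {A} ∪ {C} = {A,C} (union, +1)
KLM@4: {A,C} ∩ {A} = {A} (intersection, +0)
RX@4: {A} ∩ {A} = {A} (intersection, +0)
KLMRX@4: {A} ∩ {A} = {A} (intersection, +0)
DKLMNRX@4: {A,G} ∩ {A} = {A} (intersection, +0)
DN@5: {C} ∩ {C} = {C} (intersection, +0)
KM@5: {C} ∪ {A} = {A,C} (union, +1)
KLM@5: {A,C} ∪ {G} = {A,C,G} (union, +1)
RX@5: {C} ∪ {A} = {A,C} (union, +1)
KLMRX@5: {A,C,G} ∩ {A,C} = {A,C} (intersection, +0)
DKLMNRX@5: {C} ∩ {A,C} = {C} (intersection, +0)
per-site changes: [3, 4, 3, 5, 2, 3]; total = 20

4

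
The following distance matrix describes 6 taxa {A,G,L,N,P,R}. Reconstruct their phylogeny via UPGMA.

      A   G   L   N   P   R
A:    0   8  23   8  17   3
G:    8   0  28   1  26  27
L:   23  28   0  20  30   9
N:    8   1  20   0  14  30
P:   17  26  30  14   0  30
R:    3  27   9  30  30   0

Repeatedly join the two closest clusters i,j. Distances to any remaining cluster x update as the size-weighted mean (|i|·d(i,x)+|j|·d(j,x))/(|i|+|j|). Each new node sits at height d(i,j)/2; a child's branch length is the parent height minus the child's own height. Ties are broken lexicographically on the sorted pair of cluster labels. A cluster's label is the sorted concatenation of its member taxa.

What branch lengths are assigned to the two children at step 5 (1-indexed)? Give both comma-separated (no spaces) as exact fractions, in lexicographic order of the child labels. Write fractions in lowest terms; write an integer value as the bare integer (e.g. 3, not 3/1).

1. join G+N (d=1) ⇒ GN; edges |G|=1/2, |N|=1/2
  updated: d(A,GN)=8, d(GN,L)=24, d(GN,P)=20, d(GN,R)=57/2
2. join A+R (d=3) ⇒ AR; edges |A|=3/2, |R|=3/2
  updated: d(AR,GN)=73/4, d(AR,L)=16, d(AR,P)=47/2
3. join AR+L (d=16) ⇒ ALR; edges |AR|=13/2, |L|=8
  updated: d(ALR,GN)=121/6, d(ALR,P)=77/3
4. join GN+P (d=20) ⇒ GNP; edges |GN|=19/2, |P|=10
  updated: d(ALR,GNP)=22
5. join ALR+GNP (d=22) ⇒ AGLNPR; edges |ALR|=3, |GNP|=1
final tree: (((A:3/2,R:3/2):13/2,L:8):3,((G:1/2,N:1/2):19/2,P:10):1)
total length: 42

3,1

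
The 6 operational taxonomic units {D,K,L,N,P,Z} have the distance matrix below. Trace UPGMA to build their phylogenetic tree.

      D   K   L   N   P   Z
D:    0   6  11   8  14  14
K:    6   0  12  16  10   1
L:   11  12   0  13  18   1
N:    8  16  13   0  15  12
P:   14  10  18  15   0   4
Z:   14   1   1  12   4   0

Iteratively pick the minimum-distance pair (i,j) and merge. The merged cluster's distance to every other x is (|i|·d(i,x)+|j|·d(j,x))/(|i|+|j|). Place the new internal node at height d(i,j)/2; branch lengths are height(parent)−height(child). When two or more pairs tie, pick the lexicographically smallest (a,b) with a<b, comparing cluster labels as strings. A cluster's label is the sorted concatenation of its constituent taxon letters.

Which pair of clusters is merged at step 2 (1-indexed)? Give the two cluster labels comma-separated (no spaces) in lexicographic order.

iteration 1: select K,Z (d=1); attach at lengths (1/2, 1/2); label the merged cluster KZ
  updated: d(D,KZ)=10, d(KZ,L)=13/2, d(KZ,N)=14, d(KZ,P)=7
iteration 2: select KZ,L (d=13/2); attach at lengths (11/4, 13/4); label the merged cluster KLZ
  updated: d(D,KLZ)=31/3, d(KLZ,N)=41/3, d(KLZ,P)=32/3
iteration 3: select D,N (d=8); attach at lengths (4, 4); label the merged cluster DN
  updated: d(DN,KLZ)=12, d(DN,P)=29/2
iteration 4: select KLZ,P (d=32/3); attach at lengths (25/12, 16/3); label the merged cluster KLPZ
  updated: d(DN,KLPZ)=101/8
iteration 5: select DN,KLPZ (d=101/8); attach at lengths (37/16, 47/48); label the merged cluster DKLNPZ
final tree: ((D:4,N:4):37/16,(((K:1/2,Z:1/2):11/4,L:13/4):25/12,P:16/3):47/48)
total length: 617/24

KZ,L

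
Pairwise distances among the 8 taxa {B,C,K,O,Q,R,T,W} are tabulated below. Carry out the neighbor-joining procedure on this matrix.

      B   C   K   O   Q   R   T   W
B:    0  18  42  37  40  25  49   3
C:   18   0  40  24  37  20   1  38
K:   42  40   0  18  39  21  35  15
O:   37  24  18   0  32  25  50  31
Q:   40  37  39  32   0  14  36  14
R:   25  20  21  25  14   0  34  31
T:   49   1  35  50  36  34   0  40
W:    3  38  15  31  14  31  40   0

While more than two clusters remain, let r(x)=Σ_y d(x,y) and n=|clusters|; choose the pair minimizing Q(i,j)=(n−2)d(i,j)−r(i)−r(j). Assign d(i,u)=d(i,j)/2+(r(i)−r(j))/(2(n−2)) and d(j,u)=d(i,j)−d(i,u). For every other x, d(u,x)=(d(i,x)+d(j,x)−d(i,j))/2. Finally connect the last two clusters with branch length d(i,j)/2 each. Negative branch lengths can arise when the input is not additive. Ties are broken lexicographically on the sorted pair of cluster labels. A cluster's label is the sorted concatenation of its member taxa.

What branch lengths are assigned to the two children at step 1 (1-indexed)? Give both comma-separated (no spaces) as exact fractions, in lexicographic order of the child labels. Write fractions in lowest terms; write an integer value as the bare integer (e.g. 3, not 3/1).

step 1: merge (C,T) at d=1, Q=-417; branch lengths C→-61/12, T→73/12; new cluster CT
  updated: d(B,CT)=33, d(CT,K)=37, d(CT,O)=73/2, d(CT,Q)=36, d(CT,R)=53/2, d(CT,W)=77/2
step 2: merge (B,W) at d=3, Q=-595/2; branch lengths B→25/4, W→-13/4; new cluster BW
  updated: d(BW,CT)=137/4, d(BW,K)=27, d(BW,O)=65/2, d(BW,Q)=51/2, d(BW,R)=53/2
step 3: merge (K,O) at d=18, Q=-214; branch lengths K→35/4, O→37/4; new cluster KO
  updated: d(BW,KO)=83/4, d(CT,KO)=111/4, d(KO,Q)=53/2, d(KO,R)=14
step 4: merge (Q,R) at d=14, Q=-141; branch lengths Q→21/2, R→7/2; new cluster QR
  updated: d(BW,QR)=19, d(CT,QR)=97/4, d(KO,QR)=53/4
step 5: merge (BW,KO) at d=83/4, Q=-377/4; branch lengths BW→215/16, KO→117/16; new cluster BKOW
  updated: d(BKOW,CT)=165/8, d(BKOW,QR)=23/4
step 6: merge (BKOW,CT) at d=165/8, Q=-405/8; branch lengths BKOW→17/16, CT→313/16; new cluster BCKOTW
  updated: d(BCKOTW,QR)=75/16
step 7: merge (BCKOTW,QR) at d=75/16; branch lengths BCKOTW→75/32, QR→75/32; new cluster BCKOQRTW
final tree: ((((B:25/4,W:-13/4):215/16,(K:35/4,O:37/4):117/16):17/16,(C:-61/12,T:73/12):313/16):75/32,(Q:21/2,R:7/2):75/32)
total length: 1313/16

-61/12,73/12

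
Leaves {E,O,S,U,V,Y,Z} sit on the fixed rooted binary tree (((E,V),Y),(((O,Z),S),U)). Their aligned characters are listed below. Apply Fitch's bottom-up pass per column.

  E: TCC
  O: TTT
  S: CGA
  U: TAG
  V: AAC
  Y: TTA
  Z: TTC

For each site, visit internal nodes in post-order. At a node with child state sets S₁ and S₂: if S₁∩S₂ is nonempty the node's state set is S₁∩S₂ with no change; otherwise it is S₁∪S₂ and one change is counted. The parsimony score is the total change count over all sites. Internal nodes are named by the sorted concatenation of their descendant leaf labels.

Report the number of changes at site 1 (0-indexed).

4

[col 0] EV: children E:{T}, V:{A} ∪→ {A,T}; cost 1
[col 0] EVY: children EV:{A,T}, Y:{T} ∩→ {T}; cost 0
[col 0] OZ: children O:{T}, Z:{T} ∩→ {T}; cost 0
[col 0] OSZ: children OZ:{T}, S:{C} ∪→ {C,T}; cost 1
[col 0] OSUZ: children OSZ:{C,T}, U:{T} ∩→ {T}; cost 0
[col 0] EOSUVYZ: children EVY:{T}, OSUZ:{T} ∩→ {T}; cost 0
[col 1] EV: children E:{C}, V:{A} ∪→ {A,C}; cost 1
[col 1] EVY: children EV:{A,C}, Y:{T} ∪→ {A,C,T}; cost 1
[col 1] OZ: children O:{T}, Z:{T} ∩→ {T}; cost 0
[col 1] OSZ: children OZ:{T}, S:{G} ∪→ {G,T}; cost 1
[col 1] OSUZ: children OSZ:{G,T}, U:{A} ∪→ {A,G,T}; cost 1
[col 1] EOSUVYZ: children EVY:{A,C,T}, OSUZ:{A,G,T} ∩→ {A,T}; cost 0
[col 2] EV: children E:{C}, V:{C} ∩→ {C}; cost 0
[col 2] EVY: children EV:{C}, Y:{A} ∪→ {A,C}; cost 1
[col 2] OZ: children O:{T}, Z:{C} ∪→ {C,T}; cost 1
[col 2] OSZ: children OZ:{C,T}, S:{A} ∪→ {A,C,T}; cost 1
[col 2] OSUZ: children OSZ:{A,C,T}, U:{G} ∪→ {A,C,G,T}; cost 1
[col 2] EOSUVYZ: children EVY:{A,C}, OSUZ:{A,C,G,T} ∩→ {A,C}; cost 0
per-site changes: [2, 4, 4]; total = 10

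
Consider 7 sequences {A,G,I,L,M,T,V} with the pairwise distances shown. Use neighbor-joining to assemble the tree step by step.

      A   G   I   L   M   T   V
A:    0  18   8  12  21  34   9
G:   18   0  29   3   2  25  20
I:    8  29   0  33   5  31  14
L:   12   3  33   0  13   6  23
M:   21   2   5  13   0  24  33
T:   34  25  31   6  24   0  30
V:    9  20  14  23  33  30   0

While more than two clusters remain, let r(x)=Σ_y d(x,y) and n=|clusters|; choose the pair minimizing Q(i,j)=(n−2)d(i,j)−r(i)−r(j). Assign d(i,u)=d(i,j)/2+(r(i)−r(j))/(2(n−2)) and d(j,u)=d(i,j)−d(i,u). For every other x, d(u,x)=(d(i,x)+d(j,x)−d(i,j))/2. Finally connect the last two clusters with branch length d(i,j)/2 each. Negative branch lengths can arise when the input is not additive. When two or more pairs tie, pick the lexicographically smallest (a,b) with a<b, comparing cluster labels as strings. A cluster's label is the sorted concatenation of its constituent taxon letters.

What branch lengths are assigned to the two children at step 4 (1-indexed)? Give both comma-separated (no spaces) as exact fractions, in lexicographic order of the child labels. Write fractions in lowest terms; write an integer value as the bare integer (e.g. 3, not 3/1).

27/16,117/16

step 1: merge (L,T) at d=6, Q=-210; branch lengths L→-3, T→9; new cluster LT
  updated: d(A,LT)=20, d(G,LT)=11, d(I,LT)=29, d(LT,M)=31/2, d(LT,V)=47/2
step 2: merge (G,M) at d=2, Q=-297/2; branch lengths G→23/16, M→9/16; new cluster GM
  updated: d(A,GM)=37/2, d(GM,I)=16, d(GM,LT)=49/4, d(GM,V)=51/2
step 3: merge (GM,LT) at d=49/4, Q=-481/4; branch lengths GM→97/24, LT→197/24; new cluster GLMT
  updated: d(A,GLMT)=105/8, d(GLMT,I)=131/8, d(GLMT,V)=147/8
step 4: merge (A,V) at d=9, Q=-107/2; branch lengths A→27/16, V→117/16; new cluster AV
  updated: d(AV,GLMT)=45/4, d(AV,I)=13/2
step 5: merge (AV,GLMT) at d=45/4, Q=-273/8; branch lengths AV→11/16, GLMT→169/16; new cluster AGLMTV
  updated: d(AGLMTV,I)=93/16
step 6: merge (AGLMTV,I) at d=93/16; branch lengths AGLMTV→93/32, I→93/32; new cluster AGILMTV
final tree: (((A:27/16,V:117/16):11/16,((G:23/16,M:9/16):97/24,(L:-3,T:9):197/24):169/16):93/32,I:93/32)
total length: 741/16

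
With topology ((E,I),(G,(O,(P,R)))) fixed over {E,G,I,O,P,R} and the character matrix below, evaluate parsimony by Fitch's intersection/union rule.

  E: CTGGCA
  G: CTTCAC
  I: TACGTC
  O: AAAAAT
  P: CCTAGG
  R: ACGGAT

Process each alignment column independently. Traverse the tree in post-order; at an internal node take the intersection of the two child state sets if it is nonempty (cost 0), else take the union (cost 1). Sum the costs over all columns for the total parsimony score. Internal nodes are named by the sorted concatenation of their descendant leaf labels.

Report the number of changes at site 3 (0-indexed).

EI@0: {C} ∪ {T} = {C,T} (union, +1)
PR@0: {C} ∪ {A} = {A,C} (union, +1)
OPR@0: {A} ∩ {A,C} = {A} (intersection, +0)
GOPR@0: {C} ∪ {A} = {A,C} (union, +1)
EGIOPR@0: {C,T} ∩ {A,C} = {C} (intersection, +0)
EI@1: {T} ∪ {A} = {A,T} (union, +1)
PR@1: {C} ∩ {C} = {C} (intersection, +0)
OPR@1: {A} ∪ {C} = {A,C} (union, +1)
GOPR@1: {T} ∪ {A,C} = {A,C,T} (union, +1)
EGIOPR@1: {A,T} ∩ {A,C,T} = {A,T} (intersection, +0)
EI@2: {G} ∪ {C} = {C,G} (union, +1)
PR@2: {T} ∪ {G} = {G,T} (union, +1)
OPR@2: {A} ∪ {G,T} = {A,G,T} (union, +1)
GOPR@2: {T} ∩ {A,G,T} = {T} (intersection, +0)
EGIOPR@2: {C,G} ∪ {T} = {C,G,T} (union, +1)
EI@3: {G} ∩ {G} = {G} (intersection, +0)
PR@3: {A} ∪ {G} = {A,G} (union, +1)
OPR@3: {A} ∩ {A,G} = {A} (intersection, +0)
GOPR@3: {C} ∪ {A} = {A,C} (union, +1)
EGIOPR@3: {G} ∪ {A,C} = {A,C,G} (union, +1)
EI@4: {C} ∪ {T} = {C,T} (union, +1)
PR@4: {G} ∪ {A} = {A,G} (union, +1)
OPR@4: {A} ∩ {A,G} = {A} (intersection, +0)
GOPR@4: {A} ∩ {A} = {A} (intersection, +0)
EGIOPR@4: {C,T} ∪ {A} = {A,C,T} (union, +1)
EI@5: {A} ∪ {C} = {A,C} (union, +1)
PR@5: {G} ∪ {T} = {G,T} (union, +1)
OPR@5: {T} ∩ {G,T} = {T} (intersection, +0)
GOPR@5: {C} ∪ {T} = {C,T} (union, +1)
EGIOPR@5: {A,C} ∩ {C,T} = {C} (intersection, +0)
per-site changes: [3, 3, 4, 3, 3, 3]; total = 19

3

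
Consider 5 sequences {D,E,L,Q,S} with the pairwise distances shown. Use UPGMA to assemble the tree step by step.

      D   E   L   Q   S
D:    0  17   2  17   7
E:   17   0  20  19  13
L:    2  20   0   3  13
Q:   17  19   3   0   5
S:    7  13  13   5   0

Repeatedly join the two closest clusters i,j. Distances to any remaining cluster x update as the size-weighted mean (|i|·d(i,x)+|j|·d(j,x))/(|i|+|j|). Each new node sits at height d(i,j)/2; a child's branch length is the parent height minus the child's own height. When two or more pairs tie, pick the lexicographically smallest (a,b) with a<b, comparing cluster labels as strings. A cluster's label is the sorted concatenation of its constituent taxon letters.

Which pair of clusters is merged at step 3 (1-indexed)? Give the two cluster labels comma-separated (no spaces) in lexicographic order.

step 1: merge (D,L) at d=2; branch lengths D→1, L→1; new cluster DL
  updated: d(DL,E)=37/2, d(DL,Q)=10, d(DL,S)=10
step 2: merge (Q,S) at d=5; branch lengths Q→5/2, S→5/2; new cluster QS
  updated: d(DL,QS)=10, d(E,QS)=16
step 3: merge (DL,QS) at d=10; branch lengths DL→4, QS→5/2; new cluster DLQS
  updated: d(DLQS,E)=69/4
step 4: merge (DLQS,E) at d=69/4; branch lengths DLQS→29/8, E→69/8; new cluster DELQS
final tree: (((D:1,L:1):4,(Q:5/2,S:5/2):5/2):29/8,E:69/8)
total length: 103/4

DL,QS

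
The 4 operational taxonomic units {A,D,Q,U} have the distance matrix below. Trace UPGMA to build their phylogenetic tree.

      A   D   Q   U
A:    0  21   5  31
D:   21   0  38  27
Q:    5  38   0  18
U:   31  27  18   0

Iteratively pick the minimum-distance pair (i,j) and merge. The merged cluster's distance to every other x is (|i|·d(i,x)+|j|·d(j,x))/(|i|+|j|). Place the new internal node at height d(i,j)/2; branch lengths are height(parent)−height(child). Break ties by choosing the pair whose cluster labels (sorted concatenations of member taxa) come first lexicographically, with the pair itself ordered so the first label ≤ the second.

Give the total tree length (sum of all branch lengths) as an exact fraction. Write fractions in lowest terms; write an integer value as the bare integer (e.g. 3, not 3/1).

step 1: merge (A,Q) at d=5; branch lengths A→5/2, Q→5/2; new cluster AQ
  updated: d(AQ,D)=59/2, d(AQ,U)=49/2
step 2: merge (AQ,U) at d=49/2; branch lengths AQ→39/4, U→49/4; new cluster AQU
  updated: d(AQU,D)=86/3
step 3: merge (AQU,D) at d=86/3; branch lengths AQU→25/12, D→43/3; new cluster ADQU
final tree: (((A:5/2,Q:5/2):39/4,U:49/4):25/12,D:43/3)
total length: 521/12

521/12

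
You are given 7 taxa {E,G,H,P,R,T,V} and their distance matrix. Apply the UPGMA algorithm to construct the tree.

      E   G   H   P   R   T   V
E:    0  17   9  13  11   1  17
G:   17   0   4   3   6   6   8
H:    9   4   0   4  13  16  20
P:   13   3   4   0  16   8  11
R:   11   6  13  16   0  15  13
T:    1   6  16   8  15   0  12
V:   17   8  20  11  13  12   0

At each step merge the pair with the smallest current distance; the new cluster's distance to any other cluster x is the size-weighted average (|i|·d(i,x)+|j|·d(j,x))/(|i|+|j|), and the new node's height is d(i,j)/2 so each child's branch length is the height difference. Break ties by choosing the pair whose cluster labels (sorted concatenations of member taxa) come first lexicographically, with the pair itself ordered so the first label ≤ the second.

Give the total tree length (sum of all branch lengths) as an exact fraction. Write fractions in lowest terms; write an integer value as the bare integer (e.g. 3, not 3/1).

step 1: merge (E,T) at d=1; branch lengths E→1/2, T→1/2; new cluster ET
  updated: d(ET,G)=23/2, d(ET,H)=25/2, d(ET,P)=21/2, d(ET,R)=13, d(ET,V)=29/2
step 2: merge (G,P) at d=3; branch lengths G→3/2, P→3/2; new cluster GP
  updated: d(ET,GP)=11, d(GP,H)=4, d(GP,R)=11, d(GP,V)=19/2
step 3: merge (GP,H) at d=4; branch lengths GP→1/2, H→2; new cluster GHP
  updated: d(ET,GHP)=23/2, d(GHP,R)=35/3, d(GHP,V)=13
step 4: merge (ET,GHP) at d=23/2; branch lengths ET→21/4, GHP→15/4; new cluster EGHPT
  updated: d(EGHPT,R)=61/5, d(EGHPT,V)=68/5
step 5: merge (EGHPT,R) at d=61/5; branch lengths EGHPT→7/20, R→61/10; new cluster EGHPRT
  updated: d(EGHPRT,V)=27/2
step 6: merge (EGHPRT,V) at d=27/2; branch lengths EGHPRT→13/20, V→27/4; new cluster EGHPRTV
final tree: ((((E:1/2,T:1/2):21/4,((G:3/2,P:3/2):1/2,H:2):15/4):7/20,R:61/10):13/20,V:27/4)
total length: 587/20

587/20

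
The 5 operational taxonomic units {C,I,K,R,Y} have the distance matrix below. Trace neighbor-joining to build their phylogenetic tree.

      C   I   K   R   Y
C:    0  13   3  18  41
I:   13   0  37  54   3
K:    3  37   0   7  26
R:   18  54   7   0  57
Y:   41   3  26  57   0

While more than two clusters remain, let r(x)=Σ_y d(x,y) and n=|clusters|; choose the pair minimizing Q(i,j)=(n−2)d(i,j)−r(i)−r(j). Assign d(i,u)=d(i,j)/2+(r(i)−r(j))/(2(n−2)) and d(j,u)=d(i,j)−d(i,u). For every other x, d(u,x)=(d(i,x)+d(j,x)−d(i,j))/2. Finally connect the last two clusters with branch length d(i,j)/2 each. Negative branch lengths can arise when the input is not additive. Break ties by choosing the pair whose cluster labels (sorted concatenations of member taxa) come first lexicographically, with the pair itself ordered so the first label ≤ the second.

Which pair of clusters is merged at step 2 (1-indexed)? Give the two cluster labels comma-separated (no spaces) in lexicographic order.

step 1: merge (I,Y) at d=3, Q=-225; branch lengths I→-11/6, Y→29/6; new cluster IY
  updated: d(C,IY)=51/2, d(IY,K)=30, d(IY,R)=54
step 2: merge (C,IY) at d=51/2, Q=-105; branch lengths C→-3, IY→57/2; new cluster CIY
  updated: d(CIY,K)=15/4, d(CIY,R)=93/4
step 3: merge (CIY,K) at d=15/4, Q=-34; branch lengths CIY→10, K→-25/4; new cluster CIKY
  updated: d(CIKY,R)=53/4
step 4: merge (CIKY,R) at d=53/4; branch lengths CIKY→53/8, R→53/8; new cluster CIKRY
final tree: (((C:-3,(I:-11/6,Y:29/6):57/2):10,K:-25/4):53/8,R:53/8)
total length: 91/2

C,IY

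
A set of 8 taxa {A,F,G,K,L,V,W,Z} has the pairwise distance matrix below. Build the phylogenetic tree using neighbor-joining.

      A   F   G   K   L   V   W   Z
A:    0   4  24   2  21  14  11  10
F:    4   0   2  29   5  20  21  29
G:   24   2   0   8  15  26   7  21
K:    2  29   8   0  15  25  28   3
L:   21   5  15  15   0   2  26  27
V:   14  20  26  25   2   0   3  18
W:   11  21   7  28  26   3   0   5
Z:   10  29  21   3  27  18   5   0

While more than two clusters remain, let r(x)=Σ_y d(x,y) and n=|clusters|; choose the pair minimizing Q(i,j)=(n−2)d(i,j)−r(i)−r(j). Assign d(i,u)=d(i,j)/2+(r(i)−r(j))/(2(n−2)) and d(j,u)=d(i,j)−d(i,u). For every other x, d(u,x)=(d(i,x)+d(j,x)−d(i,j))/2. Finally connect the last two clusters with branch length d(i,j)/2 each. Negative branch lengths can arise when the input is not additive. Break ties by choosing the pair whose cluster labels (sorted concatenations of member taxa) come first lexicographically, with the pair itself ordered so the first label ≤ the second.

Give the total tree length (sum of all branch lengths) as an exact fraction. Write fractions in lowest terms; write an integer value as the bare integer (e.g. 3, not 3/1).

609/16

iteration 1: select L,V (d=2, Q=-207); attach at lengths (5/4, 3/4); label the merged cluster LV
  updated: d(A,LV)=33/2, d(F,LV)=23/2, d(G,LV)=39/2, d(K,LV)=19, d(LV,W)=27/2, d(LV,Z)=43/2
iteration 2: select F,G (d=2, Q=-168); attach at lengths (5/2, -1/2); label the merged cluster FG
  updated: d(A,FG)=13, d(FG,K)=35/2, d(FG,LV)=29/2, d(FG,W)=13, d(FG,Z)=24
iteration 3: select K,Z (d=3, Q=-121); attach at lengths (9/4, 3/4); label the merged cluster KZ
  updated: d(A,KZ)=9/2, d(FG,KZ)=77/4, d(KZ,LV)=75/4, d(KZ,W)=15
iteration 4: select A,KZ (d=9/2, Q=-89); attach at lengths (1/6, 13/3); label the merged cluster AKZ
  updated: d(AKZ,FG)=111/8, d(AKZ,LV)=123/8, d(AKZ,W)=43/4
iteration 5: select AKZ,W (d=43/4, Q=-223/4); attach at lengths (97/16, 75/16); label the merged cluster AKWZ
  updated: d(AKWZ,FG)=129/16, d(AKWZ,LV)=145/16
iteration 6: select AKWZ,FG (d=129/16, Q=-253/8); attach at lengths (21/16, 27/4); label the merged cluster AFGKWZ
  updated: d(AFGKWZ,LV)=31/4
iteration 7: select AFGKWZ,LV (d=31/4); attach at lengths (31/8, 31/8); label the merged cluster AFGKLVWZ
final tree: ((((A:1/6,(K:9/4,Z:3/4):13/3):97/16,W:75/16):21/16,(F:5/2,G:-1/2):27/4):31/8,(L:5/4,V:3/4):31/8)
total length: 609/16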